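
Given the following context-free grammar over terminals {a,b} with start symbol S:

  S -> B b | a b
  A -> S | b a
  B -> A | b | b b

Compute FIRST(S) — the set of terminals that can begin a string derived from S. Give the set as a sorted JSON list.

Compute FIRST by fixpoint:
round 1:
  A via A→b a: +{b}
  B via B→A: +{b}
  S via S→B b: +{b}
  S via S→a b: +{a}
  S: {a,b}  A: {b}  B: {b}
round 2:
  A via A→S: +{a}
  B via B→A: +{a}
  S: {a,b}  A: {a,b}  B: {a,b}
round 3: — fixpoint
  S: {a,b}  A: {a,b}  B: {a,b}

FIRST(S) = ["a", "b"]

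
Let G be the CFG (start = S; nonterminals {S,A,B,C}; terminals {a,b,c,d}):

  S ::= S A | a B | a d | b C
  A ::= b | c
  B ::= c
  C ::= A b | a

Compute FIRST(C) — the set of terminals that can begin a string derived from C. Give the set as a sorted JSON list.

FIRST iteration:
pass 1:
  A via A→b: +{b}
  A via A→c: +{c}
  B via B→c: +{c}
  C via C→A b: +{b,c}
  C via C→a: +{a}
  S via S→a B: +{a}
  S via S→b C: +{b}
  FIRST[S]={a,b}  FIRST[A]={b,c}  FIRST[B]={c}  FIRST[C]={a,b,c}
pass 2: — fixpoint
  FIRST[S]={a,b}  FIRST[A]={b,c}  FIRST[B]={c}  FIRST[C]={a,b,c}

FIRST(C) = ["a", "b", "c"]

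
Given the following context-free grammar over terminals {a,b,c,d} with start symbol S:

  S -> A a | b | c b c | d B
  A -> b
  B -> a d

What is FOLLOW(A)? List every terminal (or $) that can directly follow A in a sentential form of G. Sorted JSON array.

FIRST iteration:
pass 1:
  A via A→b: +{b}
  B via B→a d: +{a}
  S via S→A a: +{b}
  S via S→c b c: +{c}
  S via S→d B: +{d}
  FIRST[S]={b,c,d}  FIRST[A]={b}  FIRST[B]={a}
pass 2: — fixpoint
  FIRST[S]={b,c,d}  FIRST[A]={b}  FIRST[B]={a}

Compute FOLLOW by fixpoint:
FOLLOW(S) := {$}
round 1:
  S→A a: FOLLOW(A) ⊇ FIRST(a) = {a}; new: +{a}
  S→d B: FOLLOW(B) ⊇ FOLLOW(S) ⊇ {$}; new: +{$}
  FOLLOW(S)={$}  FOLLOW(A)={a}  FOLLOW(B)={$}
round 2: (stable)
  FOLLOW(S)={$}  FOLLOW(A)={a}  FOLLOW(B)={$}

FOLLOW(A) = ["a"]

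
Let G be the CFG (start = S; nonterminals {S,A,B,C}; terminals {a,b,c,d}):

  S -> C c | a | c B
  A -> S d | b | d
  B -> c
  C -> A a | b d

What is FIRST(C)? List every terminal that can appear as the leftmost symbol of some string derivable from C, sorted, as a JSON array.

FIRST iteration:
round 1:
  A via A→b: +{b}
  A via A→d: +{d}
  B via B→c: +{c}
  C via C→A a: +{b,d}
  S via S→C c: +{b,d}
  S via S→a: +{a}
  S via S→c B: +{c}
  FIRST(S)={a,b,c,d}  FIRST(A)={b,d}  FIRST(B)={c}  FIRST(C)={b,d}
round 2:
  A via A→S d: +{a,c}
  C via C→A a: +{a,c}
  FIRST(S)={a,b,c,d}  FIRST(A)={a,b,c,d}  FIRST(B)={c}  FIRST(C)={a,b,c,d}
round 3: (no change)
  FIRST(S)={a,b,c,d}  FIRST(A)={a,b,c,d}  FIRST(B)={c}  FIRST(C)={a,b,c,d}

FIRST(C) = ["a", "b", "c", "d"]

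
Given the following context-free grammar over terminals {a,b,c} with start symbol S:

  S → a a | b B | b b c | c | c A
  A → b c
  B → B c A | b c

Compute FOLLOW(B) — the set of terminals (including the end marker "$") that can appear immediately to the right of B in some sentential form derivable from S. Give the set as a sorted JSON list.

FIRST iteration:
[1]
  A via A→b c: +{b}
  B via B→b c: +{b}
  S via S→a a: +{a}
  S via S→b B: +{b}
  S via S→c: +{c}
  FIRST(S)={a,b,c}  FIRST(A)={b}  FIRST(B)={b}
[2] (stable)
  FIRST(S)={a,b,c}  FIRST(A)={b}  FIRST(B)={b}

FOLLOW sets:
seed FOLLOW(S) with $
iter 1:
  B→B c A: FOLLOW(B) ⊇ FIRST(c) = {c}; new: +{c}
  B→B c A: FOLLOW(A) ⊇ FOLLOW(B) ⊇ {c}; new: +{c}
  S→b B: FOLLOW(B) ⊇ FOLLOW(S) ⊇ {$}; new: +{$}
  S→c A: FOLLOW(A) ⊇ FOLLOW(S) ⊇ {$}; new: +{$}
  FOLLOW[S]={$}  FOLLOW[A]={$,c}  FOLLOW[B]={$,c}
iter 2: (no change)
  FOLLOW[S]={$}  FOLLOW[A]={$,c}  FOLLOW[B]={$,c}

FOLLOW(B) = ["$", "c"]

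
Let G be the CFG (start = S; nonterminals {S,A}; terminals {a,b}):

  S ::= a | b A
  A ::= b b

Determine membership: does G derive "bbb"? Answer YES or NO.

CNF form of G:
  S -> T0 A | a
  A -> T0 T0
  T0 -> b

Fill CYK table bottom-up:
  T[0,0] 'b' = {T0}  orig:{}
  T[1,1] 'b' = {T0}  orig:{}
  T[2,2] 'b' = {T0}  orig:{}
  T[0,1] 'bb' = {A}
  T[1,2] 'bb' = {A}
  T[0,2] 'bbb' = {S}

S ∈ T[0,2] ⇒ YES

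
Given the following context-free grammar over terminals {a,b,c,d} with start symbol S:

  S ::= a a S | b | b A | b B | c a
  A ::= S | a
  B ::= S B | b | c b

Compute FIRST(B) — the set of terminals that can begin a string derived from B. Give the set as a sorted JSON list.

Compute FIRST by fixpoint:
iter 1:
  A via A→a: +{a}
  B via B→b: +{b}
  B via B→c b: +{c}
  S via S→a a S: +{a}
  S via S→b: +{b}
  S via S→c a: +{c}
  FIRST[S]={a,b,c}  FIRST[A]={a}  FIRST[B]={b,c}
iter 2:
  A via A→S: +{b,c}
  B via B→S B: +{a}
  FIRST[S]={a,b,c}  FIRST[A]={a,b,c}  FIRST[B]={a,b,c}
iter 3: (no change)
  FIRST[S]={a,b,c}  FIRST[A]={a,b,c}  FIRST[B]={a,b,c}

FIRST(B) = ["a", "b", "c"]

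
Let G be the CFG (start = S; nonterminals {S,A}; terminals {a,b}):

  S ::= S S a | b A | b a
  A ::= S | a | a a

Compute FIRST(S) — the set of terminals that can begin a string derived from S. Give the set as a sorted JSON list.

FIRST sets, iterate to fixpoint:
pass 1:
  A via A→a: +{a}
  S via S→b A: +{b}
  S: {b}  A: {a}
pass 2:
  A via A→S: +{b}
  S: {b}  A: {a,b}
pass 3: (stable)
  S: {b}  A: {a,b}

FIRST(S) = ["b"]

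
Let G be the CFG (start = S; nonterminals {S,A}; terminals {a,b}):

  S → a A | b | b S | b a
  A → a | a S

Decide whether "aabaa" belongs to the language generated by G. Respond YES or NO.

Convert to CNF:
  S -> T0 A | T1 S | T1 T0 | b
  A -> T0 S | a
  T0 -> a
  T1 -> b

Fill CYK table bottom-up:
  cell(0,0) a: {A,T0}  orig:{A}
  cell(1,1) a: {A,T0}  orig:{A}
  cell(2,2) b: {S,T1}  orig:{S}
  cell(3,3) a: {A,T0}  orig:{A}
  cell(4,4) a: {A,T0}  orig:{A}
  cell(0,1) aa: {S}
  cell(1,2) ab: {A}
  cell(2,3) ba: {S}
  cell(3,4) aa: {S}
  cell(0,2) aab: {S}
  cell(1,3) aba: {A}
  cell(2,4) baa: {S}
  cell(0,3) aaba: {S}
  cell(1,4) abaa: {A}
  cell(0,4) aabaa: {S}

S ∈ T[0,4] ⇒ YES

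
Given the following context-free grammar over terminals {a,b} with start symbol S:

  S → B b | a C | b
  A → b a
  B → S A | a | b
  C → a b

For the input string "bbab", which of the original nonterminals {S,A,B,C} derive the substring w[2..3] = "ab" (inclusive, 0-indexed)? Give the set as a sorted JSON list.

CNF form of G:
  S -> B T0 | T1 C | b
  A -> T0 T1
  B -> S A | a | b
  C -> T1 T0
  T0 -> b
  T1 -> a

CYK table (by increasing span) (cells [i..j] with 2 ≤ i ≤ j ≤ 3 only):
  T[2,2] 'a' = {B,T1}  orig:{B}
  T[3,3] 'b' = {B,S,T0}  orig:{B,S}
  T[2,3] 'ab' = {C,S}

Original NTs in T[2,3] deriving "ab": ["C", "S"]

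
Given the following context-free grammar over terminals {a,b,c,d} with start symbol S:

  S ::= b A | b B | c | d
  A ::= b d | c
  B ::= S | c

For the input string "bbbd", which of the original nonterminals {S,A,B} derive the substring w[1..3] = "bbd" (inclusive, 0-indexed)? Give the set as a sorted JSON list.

CNF form of G:
  S -> T0 A | T0 B | c | d
  A -> T0 T1 | c
  B -> T0 A | T0 B | c | d
  T0 -> b
  T1 -> d

CYK table (by increasing span) (cells [i..j] with 1 ≤ i ≤ j ≤ 3 only):
  T[1,1] 'b' = {T0}  orig:{}
  T[2,2] 'b' = {T0}  orig:{}
  T[3,3] 'd' = {B,S,T1}  orig:{B,S}
  T[1,2] 'bb' = ∅
  T[2,3] 'bd' = {A,B,S}
  T[1,3] 'bbd' = {B,S}

Original NTs in T[1,3] deriving "bbd": ["B", "S"]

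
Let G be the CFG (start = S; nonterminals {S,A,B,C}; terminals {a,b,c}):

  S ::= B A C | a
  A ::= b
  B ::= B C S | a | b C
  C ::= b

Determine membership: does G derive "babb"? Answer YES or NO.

CNF form of G:
  S -> B X2 | a
  A -> b
  B -> B X1 | T0 C | a
  C -> b
  T0 -> b
  X1 -> C S
  X2 -> A C

Fill CYK table bottom-up:
  [0..0]={A,C,T0}  "b"  orig:{A,C}
  [1..1]={B,S}  "a"
  [2..2]={A,C,T0}  "b"  orig:{A,C}
  [3..3]={A,C,T0}  "b"  orig:{A,C}
  [0..1]={X1}  "ba"  orig:{}
  [1..2]=∅  "ab"
  [2..3]={B,X2}  "bb"  orig:{B}
  [0..2]=∅  "bab"
  [1..3]={S}  "abb"
  [0..3]={X1}  "babb"  orig:{}

S ∉ T[0,3] ⇒ NO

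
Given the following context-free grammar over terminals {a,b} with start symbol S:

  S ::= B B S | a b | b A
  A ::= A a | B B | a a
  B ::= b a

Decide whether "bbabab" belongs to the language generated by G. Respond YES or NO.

Convert to CNF:
  S -> B X2 | T0 T1 | T1 A
  A -> A T0 | B B | T0 T0
  B -> T1 T0
  T0 -> a
  T1 -> b
  X2 -> B S

CYK fill:
  cell(0,0) b: {T1}  orig:{}
  cell(1,1) b: {T1}  orig:{}
  cell(2,2) a: {T0}  orig:{}
  cell(3,3) b: {T1}  orig:{}
  cell(4,4) a: {T0}  orig:{}
  cell(5,5) b: {T1}  orig:{}
  cell(0,1) bb: ∅
  cell(1,2) ba: {B}
  cell(2,3) ab: {S}
  cell(3,4) ba: {B}
  cell(4,5) ab: {S}
  cell(0,2) bba: ∅
  cell(1,3) bab: ∅
  cell(2,4) aba: ∅
  cell(3,5) bab: ∅
  cell(0,3) bbab: ∅
  cell(1,4) baba: {A}
  cell(2,5) abab: ∅
  cell(0,4) bbaba: {S}
  cell(1,5) babab: ∅
  cell(0,5) bbabab: ∅

S ∉ T[0,5] ⇒ NO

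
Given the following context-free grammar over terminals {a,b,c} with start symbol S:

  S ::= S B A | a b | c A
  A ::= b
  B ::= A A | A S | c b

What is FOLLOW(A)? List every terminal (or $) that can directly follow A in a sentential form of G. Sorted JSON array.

Compute FIRST by fixpoint:
iter 1:
  A via A→b: +{b}
  B via B→A A: +{b}
  B via B→c b: +{c}
  S via S→a b: +{a}
  S via S→c A: +{c}
  FIRST(S)={a,c}  FIRST(A)={b}  FIRST(B)={b,c}
iter 2: (stable)
  FIRST(S)={a,c}  FIRST(A)={b}  FIRST(B)={b,c}

FOLLOW sets:
FOLLOW(S) := {$}
pass 1:
  B→A A: FOLLOW(A) ⊇ FIRST(A) = {b}; new: +{b}
  B→A S: FOLLOW(A) ⊇ FIRST(S) = {a,c}; new: +{a,c}
  S→S B A: FOLLOW(S) ⊇ FIRST(B) = {b,c}; new: +{b,c}
  S→S B A: FOLLOW(B) ⊇ FIRST(A) = {b}; new: +{b}
  S→S B A: FOLLOW(A) ⊇ FOLLOW(S) ⊇ {$,b,c}; new: +{$}
  S: {$,b,c}  A: {$,a,b,c}  B: {b}
pass 2: — fixpoint
  S: {$,b,c}  A: {$,a,b,c}  B: {b}

FOLLOW(A) = ["$", "a", "b", "c"]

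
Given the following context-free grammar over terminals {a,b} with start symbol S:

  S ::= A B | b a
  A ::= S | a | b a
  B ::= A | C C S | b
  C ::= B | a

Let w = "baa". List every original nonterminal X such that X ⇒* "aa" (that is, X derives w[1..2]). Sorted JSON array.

Convert to CNF:
  S -> A B | T0 T1
  A -> A B | T0 T1 | a
  B -> A B | C X2 | T0 T1 | a | b
  C -> A B | C X3 | T0 T1 | a | b
  T0 -> b
  T1 -> a
  X2 -> C S
  X3 -> C S

Fill CYK table bottom-up — only the sub-triangle for w[1..2]:
  T[1,1] 'a' = {A,B,C,T1}  orig:{A,B,C}
  T[2,2] 'a' = {A,B,C,T1}  orig:{A,B,C}
  T[1,2] 'aa' = {A,B,C,S}

Original NTs in T[1,2] deriving "aa": ["A", "B", "C", "S"]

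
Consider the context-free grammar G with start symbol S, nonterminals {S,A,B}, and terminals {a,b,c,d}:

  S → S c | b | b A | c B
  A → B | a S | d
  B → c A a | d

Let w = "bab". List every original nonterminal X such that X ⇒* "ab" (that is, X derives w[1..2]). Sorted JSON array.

CNF form of G:
  S -> S T1 | T1 B | T2 A | b
  A -> T0 S | T1 X3 | d
  B -> T1 X4 | d
  T0 -> a
  T1 -> c
  T2 -> b
  X3 -> A T0
  X4 -> A T0

CYK table (by increasing span) (cells [i..j] with 1 ≤ i ≤ j ≤ 2 only):
  T[1,1] 'a' = {T0}  orig:{}
  T[2,2] 'b' = {S,T2}  orig:{S}
  T[1,2] 'ab' = {A}

Original NTs in T[1,2] deriving "ab": ["A"]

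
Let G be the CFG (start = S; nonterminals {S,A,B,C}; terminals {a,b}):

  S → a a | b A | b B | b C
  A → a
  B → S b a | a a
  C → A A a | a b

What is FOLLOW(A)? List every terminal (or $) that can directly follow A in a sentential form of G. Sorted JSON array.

Compute FIRST by fixpoint:
pass 1:
  A via A→a: +{a}
  B via B→a a: +{a}
  C via C→A A a: +{a}
  S via S→a a: +{a}
  S via S→b A: +{b}
  FIRST(S)={a,b}  FIRST(A)={a}  FIRST(B)={a}  FIRST(C)={a}
pass 2:
  B via B→S b a: +{b}
  FIRST(S)={a,b}  FIRST(A)={a}  FIRST(B)={a,b}  FIRST(C)={a}
pass 3: done
  FIRST(S)={a,b}  FIRST(A)={a}  FIRST(B)={a,b}  FIRST(C)={a}

Compute FOLLOW by fixpoint:
FOLLOW(S) := {$}
[1]
  B→S b a: FOLLOW(S) ⊇ FIRST(b) = {b}; new: +{b}
  C→A A a: FOLLOW(A) ⊇ FIRST(A) = {a}; new: +{a}
  S→b A: FOLLOW(A) ⊇ FOLLOW(S) ⊇ {$,b}; new: +{$,b}
  S→b B: FOLLOW(B) ⊇ FOLLOW(S) ⊇ {$,b}; new: +{$,b}
  S→b C: FOLLOW(C) ⊇ FOLLOW(S) ⊇ {$,b}; new: +{$,b}
  S: {$,b}  A: {$,a,b}  B: {$,b}  C: {$,b}
[2] — fixpoint
  S: {$,b}  A: {$,a,b}  B: {$,b}  C: {$,b}

FOLLOW(A) = ["$", "a", "b"]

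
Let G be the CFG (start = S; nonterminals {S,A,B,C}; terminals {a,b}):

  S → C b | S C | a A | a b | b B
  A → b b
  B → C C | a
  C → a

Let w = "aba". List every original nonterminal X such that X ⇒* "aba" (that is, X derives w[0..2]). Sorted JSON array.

Convert to CNF:
  S -> C T0 | S C | T0 B | T1 A | T1 T0
  A -> T0 T0
  B -> C C | a
  C -> a
  T0 -> b
  T1 -> a

CYK table (by increasing span), restricted to cells inside w[0..2]:
  [0..0]={B,C,T1}  "a"  orig:{B,C}
  [1..1]={T0}  "b"  orig:{}
  [2..2]={B,C,T1}  "a"  orig:{B,C}
  [0..1]={S}  "ab"
  [1..2]={S}  "ba"
  [0..2]={S}  "aba"

Original NTs in T[0,2] deriving "aba": ["S"]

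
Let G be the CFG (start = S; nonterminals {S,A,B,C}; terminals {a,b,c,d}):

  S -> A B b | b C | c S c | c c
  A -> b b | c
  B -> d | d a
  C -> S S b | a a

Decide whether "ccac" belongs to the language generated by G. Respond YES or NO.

CNF form of G:
  S -> A X5 | T0 C | T3 T3 | T3 X6
  A -> T0 T0 | c
  B -> T1 T2 | d
  C -> S X4 | T2 T2
  T0 -> b
  T1 -> d
  T2 -> a
  T3 -> c
  X4 -> S T0
  X5 -> B T0
  X6 -> S T3

Fill CYK table bottom-up:
  [0..0]={A,T3}  "c"  orig:{A}
  [1..1]={A,T3}  "c"  orig:{A}
  [2..2]={T2}  "a"  orig:{}
  [3..3]={A,T3}  "c"  orig:{A}
  [0..1]={S}  "cc"
  [1..2]=∅  "ca"
  [2..3]=∅  "ac"
  [0..2]=∅  "cca"
  [1..3]=∅  "cac"
  [0..3]=∅  "ccac"

S ∉ T[0,3] ⇒ NO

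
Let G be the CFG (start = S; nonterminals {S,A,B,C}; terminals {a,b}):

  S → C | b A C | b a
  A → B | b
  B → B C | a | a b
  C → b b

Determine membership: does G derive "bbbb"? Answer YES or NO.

CNF form of G:
  S -> T1 T0 | T1 T1 | T1 X2
  A -> B C | T0 T1 | a | b
  B -> B C | T0 T1 | a
  C -> T1 T1
  T0 -> a
  T1 -> b
  X2 -> A C

CYK table (by increasing span):
  cell(0,0) b: {A,T1}  orig:{A}
  cell(1,1) b: {A,T1}  orig:{A}
  cell(2,2) b: {A,T1}  orig:{A}
  cell(3,3) b: {A,T1}  orig:{A}
  cell(0,1) bb: {C,S}
  cell(1,2) bb: {C,S}
  cell(2,3) bb: {C,S}
  cell(0,2) bbb: {X2}  orig:{}
  cell(1,3) bbb: {X2}  orig:{}
  cell(0,3) bbbb: {S}

S ∈ T[0,3] ⇒ YES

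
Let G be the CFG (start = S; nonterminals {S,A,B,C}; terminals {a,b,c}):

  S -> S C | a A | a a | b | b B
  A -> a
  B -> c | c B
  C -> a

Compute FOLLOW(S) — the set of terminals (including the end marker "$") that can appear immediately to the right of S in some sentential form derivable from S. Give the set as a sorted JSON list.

FIRST sets, iterate to fixpoint:
pass 1:
  A via A→a: +{a}
  B via B→c: +{c}
  C via C→a: +{a}
  S via S→a A: +{a}
  S via S→b: +{b}
  FIRST(S)={a,b}  FIRST(A)={a}  FIRST(B)={c}  FIRST(C)={a}
pass 2: — fixpoint
  FIRST(S)={a,b}  FIRST(A)={a}  FIRST(B)={c}  FIRST(C)={a}

FOLLOW iteration:
initialize: $ ∈ FOLLOW(S)
[1]
  S→S C: FOLLOW(S) ⊇ FIRST(C) = {a}; new: +{a}
  S→S C: FOLLOW(C) ⊇ FOLLOW(S) ⊇ {$,a}; new: +{$,a}
  S→a A: FOLLOW(A) ⊇ FOLLOW(S) ⊇ {$,a}; new: +{$,a}
  S→b B: FOLLOW(B) ⊇ FOLLOW(S) ⊇ {$,a}; new: +{$,a}
  S: {$,a}  A: {$,a}  B: {$,a}  C: {$,a}
[2] done
  S: {$,a}  A: {$,a}  B: {$,a}  C: {$,a}

FOLLOW(S) = ["$", "a"]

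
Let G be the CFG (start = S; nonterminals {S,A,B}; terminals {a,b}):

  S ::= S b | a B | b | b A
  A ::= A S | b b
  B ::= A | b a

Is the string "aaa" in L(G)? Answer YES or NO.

Convert to CNF:
  S -> S T0 | T0 A | T1 B | b
  A -> A S | T0 T0
  B -> A S | T0 T0 | T0 T1
  T0 -> b
  T1 -> a

CYK fill:
  [0..0]={T1}  "a"  orig:{}
  [1..1]={T1}  "a"  orig:{}
  [2..2]={T1}  "a"  orig:{}
  [0..1]=∅  "aa"
  [1..2]=∅  "aa"
  [0..2]=∅  "aaa"

S ∉ T[0,2] ⇒ NO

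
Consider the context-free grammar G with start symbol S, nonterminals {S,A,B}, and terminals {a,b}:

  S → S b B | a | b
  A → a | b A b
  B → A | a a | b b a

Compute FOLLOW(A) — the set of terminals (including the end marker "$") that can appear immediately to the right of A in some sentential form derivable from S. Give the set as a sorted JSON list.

FIRST iteration:
iter 1:
  A via A→a: +{a}
  A via A→b A b: +{b}
  B via B→A: +{a,b}
  S via S→a: +{a}
  S via S→b: +{b}
  FIRST[S]={a,b}  FIRST[A]={a,b}  FIRST[B]={a,b}
iter 2: (stable)
  FIRST[S]={a,b}  FIRST[A]={a,b}  FIRST[B]={a,b}

FOLLOW sets:
FOLLOW(S) := {$}
pass 1:
  A→b A b: FOLLOW(A) ⊇ FIRST(b) = {b}; new: +{b}
  S→S b B: FOLLOW(S) ⊇ FIRST(b) = {b}; new: +{b}
  S→S b B: FOLLOW(B) ⊇ FOLLOW(S) ⊇ {$,b}; new: +{$,b}
  FOLLOW[S]={$,b}  FOLLOW[A]={b}  FOLLOW[B]={$,b}
pass 2:
  B→A: FOLLOW(A) ⊇ FOLLOW(B) ⊇ {$,b}; new: +{$}
  FOLLOW[S]={$,b}  FOLLOW[A]={$,b}  FOLLOW[B]={$,b}
pass 3: (stable)
  FOLLOW[S]={$,b}  FOLLOW[A]={$,b}  FOLLOW[B]={$,b}

FOLLOW(A) = ["$", "b"]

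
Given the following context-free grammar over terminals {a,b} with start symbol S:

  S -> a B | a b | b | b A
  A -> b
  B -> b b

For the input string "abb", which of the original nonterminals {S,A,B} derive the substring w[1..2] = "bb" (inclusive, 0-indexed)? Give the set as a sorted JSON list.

CNF form of G:
  S -> T0 A | T1 B | T1 T0 | b
  A -> b
  B -> T0 T0
  T0 -> b
  T1 -> a

CYK fill (cells [i..j] with 1 ≤ i ≤ j ≤ 2 only):
  [1..1]={A,S,T0}  "b"  orig:{A,S}
  [2..2]={A,S,T0}  "b"  orig:{A,S}
  [1..2]={B,S}  "bb"

Original NTs in T[1,2] deriving "bb": ["B", "S"]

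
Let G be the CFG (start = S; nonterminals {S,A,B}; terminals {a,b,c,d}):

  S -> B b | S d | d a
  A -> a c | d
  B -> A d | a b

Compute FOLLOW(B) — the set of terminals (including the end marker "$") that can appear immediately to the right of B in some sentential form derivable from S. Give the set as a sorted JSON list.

FIRST sets, iterate to fixpoint:
iter 1:
  A via A→a c: +{a}
  A via A→d: +{d}
  B via B→A d: +{a,d}
  S via S→B b: +{a,d}
  FIRST[S]={a,d}  FIRST[A]={a,d}  FIRST[B]={a,d}
iter 2: — fixpoint
  FIRST[S]={a,d}  FIRST[A]={a,d}  FIRST[B]={a,d}

FOLLOW sets:
FOLLOW(S) := {$}
[1]
  B→A d: FOLLOW(A) ⊇ FIRST(d) = {d}; new: +{d}
  S→B b: FOLLOW(B) ⊇ FIRST(b) = {b}; new: +{b}
  S→S d: FOLLOW(S) ⊇ FIRST(d) = {d}; new: +{d}
  FOLLOW[S]={$,d}  FOLLOW[A]={d}  FOLLOW[B]={b}
[2] (stable)
  FOLLOW[S]={$,d}  FOLLOW[A]={d}  FOLLOW[B]={b}

FOLLOW(B) = ["b"]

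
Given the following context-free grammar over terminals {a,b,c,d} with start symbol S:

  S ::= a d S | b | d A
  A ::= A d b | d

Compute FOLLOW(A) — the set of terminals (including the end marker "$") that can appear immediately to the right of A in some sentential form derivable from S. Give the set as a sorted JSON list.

Compute FIRST by fixpoint:
[1]
  A via A→d: +{d}
  S via S→a d S: +{a}
  S via S→b: +{b}
  S via S→d A: +{d}
  S: {a,b,d}  A: {d}
[2] (stable)
  S: {a,b,d}  A: {d}

Compute FOLLOW by fixpoint:
seed FOLLOW(S) with $
[1]
  A→A d b: FOLLOW(A) ⊇ FIRST(d) = {d}; new: +{d}
  S→d A: FOLLOW(A) ⊇ FOLLOW(S) ⊇ {$}; new: +{$}
  FOLLOW(S)={$}  FOLLOW(A)={$,d}
[2] (stable)
  FOLLOW(S)={$}  FOLLOW(A)={$,d}

FOLLOW(A) = ["$", "d"]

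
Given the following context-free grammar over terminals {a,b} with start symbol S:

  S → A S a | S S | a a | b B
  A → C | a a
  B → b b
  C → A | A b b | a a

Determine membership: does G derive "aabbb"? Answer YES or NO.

Convert to CNF:
  S -> A X4 | S S | T0 B | T1 T1
  A -> A X2 | T1 T1
  B -> T0 T0
  C -> A X3 | T1 T1
  T0 -> b
  T1 -> a
  X2 -> T0 T0
  X3 -> T0 T0
  X4 -> S T1

CYK table (by increasing span):
  cell(0,0) a: {T1}  orig:{}
  cell(1,1) a: {T1}  orig:{}
  cell(2,2) b: {T0}  orig:{}
  cell(3,3) b: {T0}  orig:{}
  cell(4,4) b: {T0}  orig:{}
  cell(0,1) aa: {A,C,S}
  cell(1,2) ab: ∅
  cell(2,3) bb: {B,X2,X3}  orig:{B}
  cell(3,4) bb: {B,X2,X3}  orig:{B}
  cell(0,2) aab: ∅
  cell(1,3) abb: ∅
  cell(2,4) bbb: {S}
  cell(0,3) aabb: {A,C}
  cell(1,4) abbb: ∅
  cell(0,4) aabbb: {S}

S ∈ T[0,4] ⇒ YES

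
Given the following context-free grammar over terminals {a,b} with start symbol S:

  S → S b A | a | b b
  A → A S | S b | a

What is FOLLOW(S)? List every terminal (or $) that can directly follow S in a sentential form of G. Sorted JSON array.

FIRST iteration:
round 1:
  A via A→a: +{a}
  S via S→a: +{a}
  S via S→b b: +{b}
  FIRST[S]={a,b}  FIRST[A]={a}
round 2:
  A via A→S b: +{b}
  FIRST[S]={a,b}  FIRST[A]={a,b}
round 3: done
  FIRST[S]={a,b}  FIRST[A]={a,b}

FOLLOW iteration:
initialize: $ ∈ FOLLOW(S)
pass 1:
  A→A S: FOLLOW(A) ⊇ FIRST(S) = {a,b}; new: +{a,b}
  A→A S: FOLLOW(S) ⊇ FOLLOW(A) ⊇ {a,b}; new: +{a,b}
  S→S b A: FOLLOW(A) ⊇ FOLLOW(S) ⊇ {$,a,b}; new: +{$}
  S: {$,a,b}  A: {$,a,b}
pass 2: (stable)
  S: {$,a,b}  A: {$,a,b}

FOLLOW(S) = ["$", "a", "b"]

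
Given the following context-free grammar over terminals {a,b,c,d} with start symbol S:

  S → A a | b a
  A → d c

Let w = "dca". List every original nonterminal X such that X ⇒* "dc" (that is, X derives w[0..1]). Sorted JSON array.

Convert to CNF:
  S -> A T2 | T3 T2
  A -> T0 T1
  T0 -> d
  T1 -> c
  T2 -> a
  T3 -> b

CYK table (by increasing span) (cells [i..j] with 0 ≤ i ≤ j ≤ 1 only):
  [0..0]={T0}  "d"  orig:{}
  [1..1]={T1}  "c"  orig:{}
  [0..1]={A}  "dc"

Original NTs in T[0,1] deriving "dc": ["A"]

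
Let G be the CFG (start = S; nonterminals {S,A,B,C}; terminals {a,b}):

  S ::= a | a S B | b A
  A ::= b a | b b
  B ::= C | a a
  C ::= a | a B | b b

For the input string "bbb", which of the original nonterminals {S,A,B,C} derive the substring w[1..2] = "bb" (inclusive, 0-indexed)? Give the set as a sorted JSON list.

Convert to CNF:
  S -> T0 A | T1 X2 | a
  A -> T0 T0 | T0 T1
  B -> T0 T0 | T1 B | T1 T1 | a
  C -> T0 T0 | T1 B | a
  T0 -> b
  T1 -> a
  X2 -> S B

CYK table (by increasing span), restricted to cells inside w[1..2]:
  T[1,1] 'b' = {T0}  orig:{}
  T[2,2] 'b' = {T0}  orig:{}
  T[1,2] 'bb' = {A,B,C}

Original NTs in T[1,2] deriving "bb": ["A", "B", "C"]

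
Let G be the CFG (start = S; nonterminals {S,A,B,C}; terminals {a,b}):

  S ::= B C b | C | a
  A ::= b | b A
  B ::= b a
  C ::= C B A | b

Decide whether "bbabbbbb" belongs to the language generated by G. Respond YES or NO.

Convert to CNF:
  S -> B X3 | C X4 | a | b
  A -> T0 A | b
  B -> T0 T1
  C -> C X2 | b
  T0 -> b
  T1 -> a
  X2 -> B A
  X3 -> C T0
  X4 -> B A

Fill CYK table bottom-up:
  [0..0]={A,C,S,T0}  "b"  orig:{A,C,S}
  [1..1]={A,C,S,T0}  "b"  orig:{A,C,S}
  [2..2]={S,T1}  "a"  orig:{S}
  [3..3]={A,C,S,T0}  "b"  orig:{A,C,S}
  [4..4]={A,C,S,T0}  "b"  orig:{A,C,S}
  [5..5]={A,C,S,T0}  "b"  orig:{A,C,S}
  [6..6]={A,C,S,T0}  "b"  orig:{A,C,S}
  [7..7]={A,C,S,T0}  "b"  orig:{A,C,S}
  [0..1]={A,X3}  "bb"  orig:{A}
  [1..2]={B}  "ba"
  [2..3]=∅  "ab"
  [3..4]={A,X3}  "bb"  orig:{A}
  [4..5]={A,X3}  "bb"  orig:{A}
  [5..6]={A,X3}  "bb"  orig:{A}
  [6..7]={A,X3}  "bb"  orig:{A}
  [0..2]=∅  "bba"
  [1..3]={X2,X4}  "bab"  orig:{}
  [2..4]=∅  "abb"
  [3..5]={A}  "bbb"
  [4..6]={A}  "bbb"
  [5..7]={A}  "bbb"
  [0..3]={C,S}  "bbab"
  [1..4]={S,X2,X4}  "babb"  orig:{S}
  [2..5]=∅  "abbb"
  [3..6]={A}  "bbbb"
  [4..7]={A}  "bbbb"
  [0..4]={C,S,X3}  "bbabb"  orig:{C,S}
  [1..5]={X2,X4}  "babbb"  orig:{}
  [2..6]=∅  "abbbb"
  [3..7]={A}  "bbbbb"
  [0..5]={C,S,X3}  "bbabbb"  orig:{C,S}
  [1..6]={X2,X4}  "babbbb"  orig:{}
  [2..7]=∅  "abbbbb"
  [0..6]={C,S,X3}  "bbabbbb"  orig:{C,S}
  [1..7]={X2,X4}  "babbbbb"  orig:{}
  [0..7]={C,S,X3}  "bbabbbbb"  orig:{C,S}

S ∈ T[0,7] ⇒ YES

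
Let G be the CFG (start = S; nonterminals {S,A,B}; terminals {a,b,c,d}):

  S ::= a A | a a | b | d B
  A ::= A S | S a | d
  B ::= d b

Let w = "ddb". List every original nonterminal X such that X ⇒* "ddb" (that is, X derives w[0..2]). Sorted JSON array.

Convert to CNF:
  S -> T0 A | T0 T0 | T1 B | b
  A -> A S | S T0 | d
  B -> T1 T2
  T0 -> a
  T1 -> d
  T2 -> b

CYK fill (cells [i..j] with 0 ≤ i ≤ j ≤ 2 only):
  cell(0,0) d: {A,T1}  orig:{A}
  cell(1,1) d: {A,T1}  orig:{A}
  cell(2,2) b: {S,T2}  orig:{S}
  cell(0,1) dd: ∅
  cell(1,2) db: {A,B}
  cell(0,2) ddb: {S}

Original NTs in T[0,2] deriving "ddb": ["S"]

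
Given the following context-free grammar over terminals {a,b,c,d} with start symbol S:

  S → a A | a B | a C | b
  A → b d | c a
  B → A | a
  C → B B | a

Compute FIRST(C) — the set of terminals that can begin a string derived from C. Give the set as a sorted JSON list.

FIRST iteration:
iter 1:
  A via A→b d: +{b}
  A via A→c a: +{c}
  B via B→A: +{b,c}
  B via B→a: +{a}
  C via C→B B: +{a,b,c}
  S via S→a A: +{a}
  S via S→b: +{b}
  S: {a,b}  A: {b,c}  B: {a,b,c}  C: {a,b,c}
iter 2: (stable)
  S: {a,b}  A: {b,c}  B: {a,b,c}  C: {a,b,c}

FIRST(C) = ["a", "b", "c"]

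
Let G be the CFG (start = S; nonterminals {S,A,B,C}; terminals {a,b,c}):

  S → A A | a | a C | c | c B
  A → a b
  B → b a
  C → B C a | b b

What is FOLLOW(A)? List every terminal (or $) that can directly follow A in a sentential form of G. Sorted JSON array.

FIRST iteration:
pass 1:
  A via A→a b: +{a}
  B via B→b a: +{b}
  C via C→B C a: +{b}
  S via S→A A: +{a}
  S via S→c: +{c}
  FIRST(S)={a,c}  FIRST(A)={a}  FIRST(B)={b}  FIRST(C)={b}
pass 2: — fixpoint
  FIRST(S)={a,c}  FIRST(A)={a}  FIRST(B)={b}  FIRST(C)={b}

FOLLOW iteration:
seed FOLLOW(S) with $
[1]
  C→B C a: FOLLOW(B) ⊇ FIRST(C) = {b}; new: +{b}
  C→B C a: FOLLOW(C) ⊇ FIRST(a) = {a}; new: +{a}
  S→A A: FOLLOW(A) ⊇ FIRST(A) = {a}; new: +{a}
  S→A A: FOLLOW(A) ⊇ FOLLOW(S) ⊇ {$}; new: +{$}
  S→a C: FOLLOW(C) ⊇ FOLLOW(S) ⊇ {$}; new: +{$}
  S→c B: FOLLOW(B) ⊇ FOLLOW(S) ⊇ {$}; new: +{$}
  FOLLOW[S]={$}  FOLLOW[A]={$,a}  FOLLOW[B]={$,b}  FOLLOW[C]={$,a}
[2] done
  FOLLOW[S]={$}  FOLLOW[A]={$,a}  FOLLOW[B]={$,b}  FOLLOW[C]={$,a}

FOLLOW(A) = ["$", "a"]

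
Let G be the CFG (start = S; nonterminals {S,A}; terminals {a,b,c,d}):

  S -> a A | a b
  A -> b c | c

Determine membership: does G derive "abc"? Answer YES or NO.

Convert to CNF:
  S -> T2 A | T2 T0
  A -> T0 T1 | c
  T0 -> b
  T1 -> c
  T2 -> a

CYK fill:
  [0..0]={T2}  "a"  orig:{}
  [1..1]={T0}  "b"  orig:{}
  [2..2]={A,T1}  "c"  orig:{A}
  [0..1]={S}  "ab"
  [1..2]={A}  "bc"
  [0..2]={S}  "abc"

S ∈ T[0,2] ⇒ YES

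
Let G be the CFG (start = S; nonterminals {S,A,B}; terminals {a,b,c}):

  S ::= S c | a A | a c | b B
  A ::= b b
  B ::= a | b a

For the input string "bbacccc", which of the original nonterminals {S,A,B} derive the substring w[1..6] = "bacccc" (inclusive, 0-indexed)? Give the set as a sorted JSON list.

CNF form of G:
  S -> S T2 | T0 B | T1 A | T1 T2
  A -> T0 T0
  B -> T0 T1 | a
  T0 -> b
  T1 -> a
  T2 -> c

CYK fill — only the sub-triangle for w[1..6]:
  cell(1,1) b: {T0}  orig:{}
  cell(2,2) a: {B,T1}  orig:{B}
  cell(3,3) c: {T2}  orig:{}
  cell(4,4) c: {T2}  orig:{}
  cell(5,5) c: {T2}  orig:{}
  cell(6,6) c: {T2}  orig:{}
  cell(1,2) ba: {B,S}
  cell(2,3) ac: {S}
  cell(3,4) cc: ∅
  cell(4,5) cc: ∅
  cell(5,6) cc: ∅
  cell(1,3) bac: {S}
  cell(2,4) acc: {S}
  cell(3,5) ccc: ∅
  cell(4,6) ccc: ∅
  cell(1,4) bacc: {S}
  cell(2,5) accc: {S}
  cell(3,6) cccc: ∅
  cell(1,5) baccc: {S}
  cell(2,6) acccc: {S}
  cell(1,6) bacccc: {S}

Original NTs in T[1,6] deriving "bacccc": ["S"]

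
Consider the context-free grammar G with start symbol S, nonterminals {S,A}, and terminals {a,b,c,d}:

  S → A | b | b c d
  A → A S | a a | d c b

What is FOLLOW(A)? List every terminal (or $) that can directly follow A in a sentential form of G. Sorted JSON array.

FIRST sets, iterate to fixpoint:
round 1:
  A via A→a a: +{a}
  A via A→d c b: +{d}
  S via S→A: +{a,d}
  S via S→b: +{b}
  S: {a,b,d}  A: {a,d}
round 2: done
  S: {a,b,d}  A: {a,d}

Compute FOLLOW by fixpoint:
initialize: $ ∈ FOLLOW(S)
[1]
  A→A S: FOLLOW(A) ⊇ FIRST(S) = {a,b,d}; new: +{a,b,d}
  A→A S: FOLLOW(S) ⊇ FOLLOW(A) ⊇ {a,b,d}; new: +{a,b,d}
  S→A: FOLLOW(A) ⊇ FOLLOW(S) ⊇ {$,a,b,d}; new: +{$}
  FOLLOW(S)={$,a,b,d}  FOLLOW(A)={$,a,b,d}
[2] (no change)
  FOLLOW(S)={$,a,b,d}  FOLLOW(A)={$,a,b,d}

FOLLOW(A) = ["$", "a", "b", "d"]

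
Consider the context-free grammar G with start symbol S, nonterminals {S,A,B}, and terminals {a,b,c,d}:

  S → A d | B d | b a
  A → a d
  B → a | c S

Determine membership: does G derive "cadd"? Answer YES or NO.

Convert to CNF:
  S -> A T1 | B T1 | T3 T0
  A -> T0 T1
  B -> T2 S | a
  T0 -> a
  T1 -> d
  T2 -> c
  T3 -> b

CYK table (by increasing span):
  [0..0]={T2}  "c"  orig:{}
  [1..1]={B,T0}  "a"  orig:{B}
  [2..2]={T1}  "d"  orig:{}
  [3..3]={T1}  "d"  orig:{}
  [0..1]=∅  "ca"
  [1..2]={A,S}  "ad"
  [2..3]=∅  "dd"
  [0..2]={B}  "cad"
  [1..3]={S}  "add"
  [0..3]={B,S}  "cadd"

S ∈ T[0,3] ⇒ YES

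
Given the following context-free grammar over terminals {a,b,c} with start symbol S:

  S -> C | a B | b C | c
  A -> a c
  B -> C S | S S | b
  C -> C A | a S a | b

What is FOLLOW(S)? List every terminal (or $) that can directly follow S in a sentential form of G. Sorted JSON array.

FIRST iteration:
pass 1:
  A via A→a c: +{a}
  B via B→b: +{b}
  C via C→a S a: +{a}
  C via C→b: +{b}
  S via S→C: +{a,b}
  S via S→c: +{c}
  FIRST[S]={a,b,c}  FIRST[A]={a}  FIRST[B]={b}  FIRST[C]={a,b}
pass 2:
  B via B→C S: +{a}
  B via B→S S: +{c}
  FIRST[S]={a,b,c}  FIRST[A]={a}  FIRST[B]={a,b,c}  FIRST[C]={a,b}
pass 3: (stable)
  FIRST[S]={a,b,c}  FIRST[A]={a}  FIRST[B]={a,b,c}  FIRST[C]={a,b}

FOLLOW sets:
seed FOLLOW(S) with $
round 1:
  B→C S: FOLLOW(C) ⊇ FIRST(S) = {a,b,c}; new: +{a,b,c}
  B→S S: FOLLOW(S) ⊇ FIRST(S) = {a,b,c}; new: +{a,b,c}
  C→C A: FOLLOW(A) ⊇ FOLLOW(C) ⊇ {a,b,c}; new: +{a,b,c}
  S→C: FOLLOW(C) ⊇ FOLLOW(S) ⊇ {$,a,b,c}; new: +{$}
  S→a B: FOLLOW(B) ⊇ FOLLOW(S) ⊇ {$,a,b,c}; new: +{$,a,b,c}
  S: {$,a,b,c}  A: {a,b,c}  B: {$,a,b,c}  C: {$,a,b,c}
round 2:
  C→C A: FOLLOW(A) ⊇ FOLLOW(C) ⊇ {$,a,b,c}; new: +{$}
  S: {$,a,b,c}  A: {$,a,b,c}  B: {$,a,b,c}  C: {$,a,b,c}
round 3: done
  S: {$,a,b,c}  A: {$,a,b,c}  B: {$,a,b,c}  C: {$,a,b,c}

FOLLOW(S) = ["$", "a", "b", "c"]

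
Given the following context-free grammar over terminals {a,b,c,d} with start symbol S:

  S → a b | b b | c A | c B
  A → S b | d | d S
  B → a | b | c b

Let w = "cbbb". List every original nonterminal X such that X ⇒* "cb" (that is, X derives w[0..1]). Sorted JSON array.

Convert to CNF:
  S -> T0 T0 | T2 A | T2 B | T3 T0
  A -> S T0 | T1 S | d
  B -> T2 T0 | a | b
  T0 -> b
  T1 -> d
  T2 -> c
  T3 -> a

CYK fill — only the sub-triangle for w[0..1]:
  T[0,0] 'c' = {T2}  orig:{}
  T[1,1] 'b' = {B,T0}  orig:{B}
  T[0,1] 'cb' = {B,S}

Original NTs in T[0,1] deriving "cb": ["B", "S"]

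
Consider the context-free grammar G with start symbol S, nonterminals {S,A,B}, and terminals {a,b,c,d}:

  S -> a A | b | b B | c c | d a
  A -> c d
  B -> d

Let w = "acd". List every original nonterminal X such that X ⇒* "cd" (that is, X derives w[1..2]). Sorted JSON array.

Convert to CNF:
  S -> T0 T0 | T1 T2 | T2 A | T3 B | b
  A -> T0 T1
  B -> d
  T0 -> c
  T1 -> d
  T2 -> a
  T3 -> b

CYK table (by increasing span) — only the sub-triangle for w[1..2]:
  cell(1,1) c: {T0}  orig:{}
  cell(2,2) d: {B,T1}  orig:{B}
  cell(1,2) cd: {A}

Original NTs in T[1,2] deriving "cd": ["A"]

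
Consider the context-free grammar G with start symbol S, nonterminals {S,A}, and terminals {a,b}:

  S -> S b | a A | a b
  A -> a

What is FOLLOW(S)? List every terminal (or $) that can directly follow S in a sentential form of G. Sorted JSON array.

FIRST iteration:
pass 1:
  A via A→a: +{a}
  S via S→a A: +{a}
  FIRST(S)={a}  FIRST(A)={a}
pass 2: done
  FIRST(S)={a}  FIRST(A)={a}

FOLLOW sets:
initialize: $ ∈ FOLLOW(S)
iter 1:
  S→S b: FOLLOW(S) ⊇ FIRST(b) = {b}; new: +{b}
  S→a A: FOLLOW(A) ⊇ FOLLOW(S) ⊇ {$,b}; new: +{$,b}
  FOLLOW[S]={$,b}  FOLLOW[A]={$,b}
iter 2: (no change)
  FOLLOW[S]={$,b}  FOLLOW[A]={$,b}

FOLLOW(S) = ["$", "b"]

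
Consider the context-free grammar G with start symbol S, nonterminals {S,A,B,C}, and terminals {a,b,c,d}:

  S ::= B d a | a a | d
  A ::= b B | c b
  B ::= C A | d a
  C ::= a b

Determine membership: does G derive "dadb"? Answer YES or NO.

Convert to CNF:
  S -> B X4 | T3 T3 | d
  A -> T0 B | T1 T0
  B -> C A | T2 T3
  C -> T3 T0
  T0 -> b
  T1 -> c
  T2 -> d
  T3 -> a
  X4 -> T2 T3

CYK table (by increasing span):
  T[0,0] 'd' = {S,T2}  orig:{S}
  T[1,1] 'a' = {T3}  orig:{}
  T[2,2] 'd' = {S,T2}  orig:{S}
  T[3,3] 'b' = {T0}  orig:{}
  T[0,1] 'da' = {B,X4}  orig:{B}
  T[1,2] 'ad' = ∅
  T[2,3] 'db' = ∅
  T[0,2] 'dad' = ∅
  T[1,3] 'adb' = ∅
  T[0,3] 'dadb' = ∅

S ∉ T[0,3] ⇒ NO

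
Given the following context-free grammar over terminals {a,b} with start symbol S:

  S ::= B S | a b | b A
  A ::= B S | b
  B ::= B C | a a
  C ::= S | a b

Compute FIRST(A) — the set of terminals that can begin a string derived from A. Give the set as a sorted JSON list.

FIRST sets, iterate to fixpoint:
[1]
  A via A→b: +{b}
  B via B→a a: +{a}
  C via C→a b: +{a}
  S via S→B S: +{a}
  S via S→b A: +{b}
  S: {a,b}  A: {b}  B: {a}  C: {a}
[2]
  A via A→B S: +{a}
  C via C→S: +{b}
  S: {a,b}  A: {a,b}  B: {a}  C: {a,b}
[3] — fixpoint
  S: {a,b}  A: {a,b}  B: {a}  C: {a,b}

FIRST(A) = ["a", "b"]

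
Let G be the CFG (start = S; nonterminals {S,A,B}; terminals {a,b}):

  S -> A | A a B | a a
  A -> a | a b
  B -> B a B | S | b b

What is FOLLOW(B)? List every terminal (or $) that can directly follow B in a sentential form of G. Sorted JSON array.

FIRST iteration:
round 1:
  A via A→a: +{a}
  B via B→b b: +{b}
  S via S→A: +{a}
  FIRST[S]={a}  FIRST[A]={a}  FIRST[B]={b}
round 2:
  B via B→S: +{a}
  FIRST[S]={a}  FIRST[A]={a}  FIRST[B]={a,b}
round 3: done
  FIRST[S]={a}  FIRST[A]={a}  FIRST[B]={a,b}

Compute FOLLOW by fixpoint:
seed FOLLOW(S) with $
iter 1:
  B→B a B: FOLLOW(B) ⊇ FIRST(a) = {a}; new: +{a}
  B→S: FOLLOW(S) ⊇ FOLLOW(B) ⊇ {a}; new: +{a}
  S→A: FOLLOW(A) ⊇ FOLLOW(S) ⊇ {$,a}; new: +{$,a}
  S→A a B: FOLLOW(B) ⊇ FOLLOW(S) ⊇ {$,a}; new: +{$}
  S: {$,a}  A: {$,a}  B: {$,a}
iter 2: (no change)
  S: {$,a}  A: {$,a}  B: {$,a}

FOLLOW(B) = ["$", "a"]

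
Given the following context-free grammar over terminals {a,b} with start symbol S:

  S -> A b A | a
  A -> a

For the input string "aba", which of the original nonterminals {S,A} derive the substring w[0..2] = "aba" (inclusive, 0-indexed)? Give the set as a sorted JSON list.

CNF form of G:
  S -> A X1 | a
  A -> a
  T0 -> b
  X1 -> T0 A

Fill CYK table bottom-up — only the sub-triangle for w[0..2]:
  [0..0]={A,S}  "a"
  [1..1]={T0}  "b"  orig:{}
  [2..2]={A,S}  "a"
  [0..1]=∅  "ab"
  [1..2]={X1}  "ba"  orig:{}
  [0..2]={S}  "aba"

Original NTs in T[0,2] deriving "aba": ["S"]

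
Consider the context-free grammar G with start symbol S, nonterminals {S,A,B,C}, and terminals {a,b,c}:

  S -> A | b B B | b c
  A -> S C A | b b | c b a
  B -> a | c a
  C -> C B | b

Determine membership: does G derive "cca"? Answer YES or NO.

Convert to CNF:
  S -> S X5 | T0 T0 | T0 T1 | T0 X6 | T1 X7
  A -> S X3 | T0 T0 | T1 X4
  B -> T1 T2 | a
  C -> C B | b
  T0 -> b
  T1 -> c
  T2 -> a
  X3 -> C A
  X4 -> T0 T2
  X5 -> C A
  X6 -> B B
  X7 -> T0 T2

Fill CYK table bottom-up:
  cell(0,0) c: {T1}  orig:{}
  cell(1,1) c: {T1}  orig:{}
  cell(2,2) a: {B,T2}  orig:{B}
  cell(0,1) cc: ∅
  cell(1,2) ca: {B}
  cell(0,2) cca: ∅

S ∉ T[0,2] ⇒ NO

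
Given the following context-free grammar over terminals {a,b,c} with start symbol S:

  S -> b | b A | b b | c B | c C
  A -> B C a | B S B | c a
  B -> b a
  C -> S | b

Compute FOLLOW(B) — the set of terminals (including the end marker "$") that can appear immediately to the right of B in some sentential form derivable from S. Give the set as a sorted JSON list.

FIRST iteration:
[1]
  A via A→c a: +{c}
  B via B→b a: +{b}
  C via C→b: +{b}
  S via S→b: +{b}
  S via S→c B: +{c}
  S: {b,c}  A: {c}  B: {b}  C: {b}
[2]
  A via A→B C a: +{b}
  C via C→S: +{c}
  S: {b,c}  A: {b,c}  B: {b}  C: {b,c}
[3] (stable)
  S: {b,c}  A: {b,c}  B: {b}  C: {b,c}

FOLLOW sets:
seed FOLLOW(S) with $
[1]
  A→B C a: FOLLOW(B) ⊇ FIRST(C) = {b,c}; new: +{b,c}
  A→B C a: FOLLOW(C) ⊇ FIRST(a) = {a}; new: +{a}
  A→B S B: FOLLOW(S) ⊇ FIRST(B) = {b}; new: +{b}
  C→S: FOLLOW(S) ⊇ FOLLOW(C) ⊇ {a}; new: +{a}
  S→b A: FOLLOW(A) ⊇ FOLLOW(S) ⊇ {$,a,b}; new: +{$,a,b}
  S→c B: FOLLOW(B) ⊇ FOLLOW(S) ⊇ {$,a,b}; new: +{$,a}
  S→c C: FOLLOW(C) ⊇ FOLLOW(S) ⊇ {$,a,b}; new: +{$,b}
  S: {$,a,b}  A: {$,a,b}  B: {$,a,b,c}  C: {$,a,b}
[2] — fixpoint
  S: {$,a,b}  A: {$,a,b}  B: {$,a,b,c}  C: {$,a,b}

FOLLOW(B) = ["$", "a", "b", "c"]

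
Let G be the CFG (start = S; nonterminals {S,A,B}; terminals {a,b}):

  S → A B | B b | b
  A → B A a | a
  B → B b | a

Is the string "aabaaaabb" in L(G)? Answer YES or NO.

CNF form of G:
  S -> A B | B T1 | b
  A -> B X2 | a
  B -> B T1 | a
  T0 -> a
  T1 -> b
  X2 -> A T0

CYK table (by increasing span):
  T[0,0] 'a' = {A,B,T0}  orig:{A,B}
  T[1,1] 'a' = {A,B,T0}  orig:{A,B}
  T[2,2] 'b' = {S,T1}  orig:{S}
  T[3,3] 'a' = {A,B,T0}  orig:{A,B}
  T[4,4] 'a' = {A,B,T0}  orig:{A,B}
  T[5,5] 'a' = {A,B,T0}  orig:{A,B}
  T[6,6] 'a' = {A,B,T0}  orig:{A,B}
  T[7,7] 'b' = {S,T1}  orig:{S}
  T[8,8] 'b' = {S,T1}  orig:{S}
  T[0,1] 'aa' = {S,X2}  orig:{S}
  T[1,2] 'ab' = {B,S}
  T[2,3] 'ba' = ∅
  T[3,4] 'aa' = {S,X2}  orig:{S}
  T[4,5] 'aa' = {S,X2}  orig:{S}
  T[5,6] 'aa' = {S,X2}  orig:{S}
  T[6,7] 'ab' = {B,S}
  T[7,8] 'bb' = ∅
  T[0,2] 'aab' = {S}
  T[1,3] 'aba' = ∅
  T[2,4] 'baa' = ∅
  T[3,5] 'aaa' = {A}
  T[4,6] 'aaa' = {A}
  T[5,7] 'aab' = {S}
  T[6,8] 'abb' = {B,S}
  T[0,3] 'aaba' = ∅
  T[1,4] 'abaa' = {A}
  T[2,5] 'baaa' = ∅
  T[3,6] 'aaaa' = {S,X2}  orig:{S}
  T[4,7] 'aaab' = ∅
  T[5,8] 'aabb' = {S}
  T[0,4] 'aabaa' = ∅
  T[1,5] 'abaaa' = {S,X2}  orig:{S}
  T[2,6] 'baaaa' = ∅
  T[3,7] 'aaaab' = {S}
  T[4,8] 'aaabb' = ∅
  T[0,5] 'aabaaa' = {A}
  T[1,6] 'abaaaa' = {A}
  T[2,7] 'baaaab' = ∅
  T[3,8] 'aaaabb' = {S}
  T[0,6] 'aabaaaa' = {S,X2}  orig:{S}
  T[1,7] 'abaaaab' = ∅
  T[2,8] 'baaaabb' = ∅
  T[0,7] 'aabaaaab' = {S}
  T[1,8] 'abaaaabb' = ∅
  T[0,8] 'aabaaaabb' = {S}

S ∈ T[0,8] ⇒ YES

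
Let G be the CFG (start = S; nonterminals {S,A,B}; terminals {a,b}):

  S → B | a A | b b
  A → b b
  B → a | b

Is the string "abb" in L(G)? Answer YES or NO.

CNF form of G:
  S -> T0 T0 | T1 A | a | b
  A -> T0 T0
  B -> a | b
  T0 -> b
  T1 -> a

CYK table (by increasing span):
  T[0,0] 'a' = {B,S,T1}  orig:{B,S}
  T[1,1] 'b' = {B,S,T0}  orig:{B,S}
  T[2,2] 'b' = {B,S,T0}  orig:{B,S}
  T[0,1] 'ab' = ∅
  T[1,2] 'bb' = {A,S}
  T[0,2] 'abb' = {S}

S ∈ T[0,2] ⇒ YES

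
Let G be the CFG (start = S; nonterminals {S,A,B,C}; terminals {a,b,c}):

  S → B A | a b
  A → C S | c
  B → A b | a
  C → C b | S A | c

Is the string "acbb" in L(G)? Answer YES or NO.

CNF form of G:
  S -> B A | T1 T0
  A -> C S | c
  B -> A T0 | a
  C -> C T0 | S A | c
  T0 -> b
  T1 -> a

CYK fill:
  cell(0,0) a: {B,T1}  orig:{B}
  cell(1,1) c: {A,C}
  cell(2,2) b: {T0}  orig:{}
  cell(3,3) b: {T0}  orig:{}
  cell(0,1) ac: {S}
  cell(1,2) cb: {B,C}
  cell(2,3) bb: ∅
  cell(0,2) acb: ∅
  cell(1,3) cbb: {C}
  cell(0,3) acbb: ∅

S ∉ T[0,3] ⇒ NO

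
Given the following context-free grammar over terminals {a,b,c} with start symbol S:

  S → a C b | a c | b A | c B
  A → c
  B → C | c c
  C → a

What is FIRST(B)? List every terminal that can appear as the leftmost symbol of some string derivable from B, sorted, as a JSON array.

FIRST sets, iterate to fixpoint:
round 1:
  A via A→c: +{c}
  B via B→c c: +{c}
  C via C→a: +{a}
  S via S→a C b: +{a}
  S via S→b A: +{b}
  S via S→c B: +{c}
  FIRST(S)={a,b,c}  FIRST(A)={c}  FIRST(B)={c}  FIRST(C)={a}
round 2:
  B via B→C: +{a}
  FIRST(S)={a,b,c}  FIRST(A)={c}  FIRST(B)={a,c}  FIRST(C)={a}
round 3: (stable)
  FIRST(S)={a,b,c}  FIRST(A)={c}  FIRST(B)={a,c}  FIRST(C)={a}

FIRST(B) = ["a", "c"]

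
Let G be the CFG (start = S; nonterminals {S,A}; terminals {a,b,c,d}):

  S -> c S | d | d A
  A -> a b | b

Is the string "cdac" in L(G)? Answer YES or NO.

CNF form of G:
  S -> T2 S | T3 A | d
  A -> T0 T1 | b
  T0 -> a
  T1 -> b
  T2 -> c
  T3 -> d

CYK fill:
  [0..0]={T2}  "c"  orig:{}
  [1..1]={S,T3}  "d"  orig:{S}
  [2..2]={T0}  "a"  orig:{}
  [3..3]={T2}  "c"  orig:{}
  [0..1]={S}  "cd"
  [1..2]=∅  "da"
  [2..3]=∅  "ac"
  [0..2]=∅  "cda"
  [1..3]=∅  "dac"
  [0..3]=∅  "cdac"

S ∉ T[0,3] ⇒ NO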